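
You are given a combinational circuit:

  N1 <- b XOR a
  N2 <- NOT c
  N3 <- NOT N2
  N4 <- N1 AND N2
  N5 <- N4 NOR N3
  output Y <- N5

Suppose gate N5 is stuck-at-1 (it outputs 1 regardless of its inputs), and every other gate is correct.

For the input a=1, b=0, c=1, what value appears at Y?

1

Propagate with N5 forced: N1=1, N2=0, N3=1, N4=0, N5=1 [stuck-at-1].
So Y = 1. (Without the fault it would be 0.)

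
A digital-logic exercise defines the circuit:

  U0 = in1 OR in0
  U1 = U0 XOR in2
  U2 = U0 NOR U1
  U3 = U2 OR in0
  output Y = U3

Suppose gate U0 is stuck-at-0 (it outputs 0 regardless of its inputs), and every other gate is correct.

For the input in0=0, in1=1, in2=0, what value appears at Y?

1

Propagate with U0 forced: U0=0 [stuck-at-0], U1=0, U2=1, U3=1.
So Y = 1. (Without the fault it would be 0.)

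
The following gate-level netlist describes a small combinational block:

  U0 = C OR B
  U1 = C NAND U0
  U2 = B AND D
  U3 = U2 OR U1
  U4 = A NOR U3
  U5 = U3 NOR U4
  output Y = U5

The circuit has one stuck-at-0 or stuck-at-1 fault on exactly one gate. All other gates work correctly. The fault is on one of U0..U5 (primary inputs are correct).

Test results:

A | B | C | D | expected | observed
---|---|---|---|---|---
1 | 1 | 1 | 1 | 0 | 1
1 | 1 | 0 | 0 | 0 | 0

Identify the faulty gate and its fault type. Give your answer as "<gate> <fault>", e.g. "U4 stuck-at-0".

U2 stuck-at-0

Fault-free values for test 1 (A=1, B=1, C=1, D=1): U0=1, U1=0, U2=1, U3=1, U4=0, U5=0, giving Y=0. Observed 1.
Test 1: faults giving observed 1 are {U2 stuck-at-0, U3 stuck-at-0, U5 stuck-at-1}.
Test 2 (A=1, B=1, C=0, D=0): fault-free U0=1, U1=1, U2=0, U3=1, U4=0, U5=0 → 0; observed 0. Eliminates U3 stuck-at-0, U5 stuck-at-1.
Only U2 stuck-at-0 is consistent with every test.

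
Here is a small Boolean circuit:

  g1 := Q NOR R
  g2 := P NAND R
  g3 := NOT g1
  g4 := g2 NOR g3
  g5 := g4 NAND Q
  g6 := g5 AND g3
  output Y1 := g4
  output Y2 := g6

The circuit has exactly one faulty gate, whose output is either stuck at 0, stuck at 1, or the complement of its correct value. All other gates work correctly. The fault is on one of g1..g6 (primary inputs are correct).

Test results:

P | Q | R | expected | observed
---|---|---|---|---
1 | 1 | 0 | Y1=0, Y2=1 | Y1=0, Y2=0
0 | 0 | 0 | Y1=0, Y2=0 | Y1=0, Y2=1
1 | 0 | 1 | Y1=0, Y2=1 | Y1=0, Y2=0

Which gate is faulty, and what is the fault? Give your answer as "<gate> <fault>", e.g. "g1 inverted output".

g6 inverted output

Fault-free values for test 1 (P=1, Q=1, R=0): g1=0, g2=1, g3=1, g4=0, g5=1, g6=1, giving Y1=0, Y2=1. Observed Y1=0, Y2=0.
Test 1: faults giving observed Y1=0, Y2=0 are {g1 stuck-at-1, g1 inverted output, g3 stuck-at-0, g3 inverted output, g5 stuck-at-0, g5 inverted output, g6 stuck-at-0, g6 inverted output}.
Test 2 (P=0, Q=0, R=0): fault-free g1=1, g2=1, g3=0, g4=0, g5=1, g6=0 → Y1=0, Y2=0; observed Y1=0, Y2=1. Eliminates g1 stuck-at-1, g3 stuck-at-0, g5 stuck-at-0, g5 inverted output, g6 stuck-at-0.
Test 3 (P=1, Q=0, R=1): fault-free g1=0, g2=0, g3=1, g4=0, g5=1, g6=1 → Y1=0, Y2=1; observed Y1=0, Y2=0. Eliminates g1 inverted output, g3 inverted output.
Only g6 inverted output is consistent with every test.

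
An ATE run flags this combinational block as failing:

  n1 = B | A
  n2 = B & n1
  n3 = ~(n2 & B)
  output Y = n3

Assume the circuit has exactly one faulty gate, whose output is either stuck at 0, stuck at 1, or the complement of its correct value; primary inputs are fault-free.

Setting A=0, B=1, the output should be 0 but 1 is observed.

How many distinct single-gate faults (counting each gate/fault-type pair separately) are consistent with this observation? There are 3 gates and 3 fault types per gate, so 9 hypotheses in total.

Fault-free: n1=1, n2=1, n3=0 → 0. Observed 1.
  n1 stuck-at-0: output 1 ✓
  n1 stuck-at-1: output 0 ✗
  n1 inverted output: output 1 ✓
  n2 stuck-at-0: output 1 ✓
  n2 stuck-at-1: output 0 ✗
  n2 inverted output: output 1 ✓
  n3 stuck-at-0: output 0 ✗
  n3 stuck-at-1: output 1 ✓
  n3 inverted output: output 1 ✓
Consistent faults: {n1 stuck-at-0, n1 inverted output, n2 stuck-at-0, n2 inverted output, n3 stuck-at-1, n3 inverted output} — 6 in all.

6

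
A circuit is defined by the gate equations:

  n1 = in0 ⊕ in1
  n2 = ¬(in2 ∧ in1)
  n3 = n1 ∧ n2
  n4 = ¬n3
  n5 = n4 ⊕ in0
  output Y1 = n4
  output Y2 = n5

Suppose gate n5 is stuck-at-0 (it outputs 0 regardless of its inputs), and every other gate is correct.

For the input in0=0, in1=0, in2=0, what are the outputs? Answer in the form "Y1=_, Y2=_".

Propagate with n5 forced: n1=0, n2=1, n3=0, n4=1, n5=0 [stuck-at-0].
So the outputs are Y1=1, Y2=0. (Without the fault they would be Y1=1, Y2=1.)

Y1=1, Y2=0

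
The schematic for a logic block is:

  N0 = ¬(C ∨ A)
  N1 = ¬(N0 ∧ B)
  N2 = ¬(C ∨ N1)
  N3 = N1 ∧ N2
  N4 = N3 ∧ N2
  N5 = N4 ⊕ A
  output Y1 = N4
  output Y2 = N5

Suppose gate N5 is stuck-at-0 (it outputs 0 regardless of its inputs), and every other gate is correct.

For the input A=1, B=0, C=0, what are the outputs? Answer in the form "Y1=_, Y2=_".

Propagate with N5 forced: N0=0, N1=1, N2=0, N3=0, N4=0, N5=0 [stuck-at-0].
So the outputs are Y1=0, Y2=0. (Without the fault they would be Y1=0, Y2=1.)

Y1=0, Y2=0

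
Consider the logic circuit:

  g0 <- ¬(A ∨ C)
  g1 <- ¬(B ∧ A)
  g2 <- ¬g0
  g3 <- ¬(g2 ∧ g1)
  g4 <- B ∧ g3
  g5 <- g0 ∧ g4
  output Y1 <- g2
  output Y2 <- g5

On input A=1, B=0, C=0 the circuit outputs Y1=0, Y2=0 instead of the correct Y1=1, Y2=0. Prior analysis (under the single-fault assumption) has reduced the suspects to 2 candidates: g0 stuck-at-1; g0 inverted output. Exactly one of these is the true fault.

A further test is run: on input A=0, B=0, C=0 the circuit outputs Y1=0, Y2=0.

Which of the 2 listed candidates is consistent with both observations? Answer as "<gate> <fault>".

g0 stuck-at-1

Evaluate each candidate on input A=0, B=0, C=0:
  g0 stuck-at-1: g0=1 [stuck-at-1], g1=1, g2=0, g3=1, g4=0, g5=0 → Y1=0, Y2=0 — matches
  g0 inverted output: g0=0 [inverted output], g1=1, g2=1, g3=0, g4=0, g5=0 → Y1=1, Y2=0 — eliminated
Only g0 stuck-at-1 reproduces the observed Y1=0, Y2=0.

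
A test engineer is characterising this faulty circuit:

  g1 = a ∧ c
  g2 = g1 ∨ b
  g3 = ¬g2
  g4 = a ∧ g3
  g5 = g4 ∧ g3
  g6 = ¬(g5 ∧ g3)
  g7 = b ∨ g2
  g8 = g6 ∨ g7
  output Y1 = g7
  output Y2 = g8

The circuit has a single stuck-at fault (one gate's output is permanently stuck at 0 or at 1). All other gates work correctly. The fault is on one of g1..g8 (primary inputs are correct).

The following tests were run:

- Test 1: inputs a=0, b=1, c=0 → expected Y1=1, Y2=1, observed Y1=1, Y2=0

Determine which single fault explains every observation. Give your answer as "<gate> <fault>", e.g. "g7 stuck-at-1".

g8 stuck-at-0

Fault-free values for test 1 (a=0, b=1, c=0): g1=0, g2=1, g3=0, g4=0, g5=0, g6=1, g7=1, g8=1, giving Y1=1, Y2=1. Observed Y1=1, Y2=0.
Test 1: faults giving observed Y1=1, Y2=0 are {g8 stuck-at-0}.
Only g8 stuck-at-0 is consistent with every test.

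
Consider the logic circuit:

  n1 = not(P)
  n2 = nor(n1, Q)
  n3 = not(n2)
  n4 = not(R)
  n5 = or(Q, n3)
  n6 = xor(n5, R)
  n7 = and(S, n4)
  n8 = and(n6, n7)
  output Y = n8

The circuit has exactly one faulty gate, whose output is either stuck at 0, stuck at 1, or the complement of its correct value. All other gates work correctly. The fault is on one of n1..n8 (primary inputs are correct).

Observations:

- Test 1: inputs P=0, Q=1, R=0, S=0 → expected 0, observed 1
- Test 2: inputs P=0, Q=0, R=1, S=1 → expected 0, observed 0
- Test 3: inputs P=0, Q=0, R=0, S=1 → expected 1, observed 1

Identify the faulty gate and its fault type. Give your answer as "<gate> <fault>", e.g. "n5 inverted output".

Fault-free values for test 1 (P=0, Q=1, R=0, S=0): n1=1, n2=0, n3=1, n4=1, n5=1, n6=1, n7=0, n8=0, giving Y=0. Observed 1.
Test 1: faults giving observed 1 are {n7 stuck-at-1, n7 inverted output, n8 stuck-at-1, n8 inverted output}.
Test 2 (P=0, Q=0, R=1, S=1): fault-free n1=1, n2=0, n3=1, n4=0, n5=1, n6=0, n7=0, n8=0 → 0; observed 0. Eliminates n8 stuck-at-1, n8 inverted output.
Test 3 (P=0, Q=0, R=0, S=1): fault-free n1=1, n2=0, n3=1, n4=1, n5=1, n6=1, n7=1, n8=1 → 1; observed 1. Eliminates n7 inverted output.
Only n7 stuck-at-1 is consistent with every test.

n7 stuck-at-1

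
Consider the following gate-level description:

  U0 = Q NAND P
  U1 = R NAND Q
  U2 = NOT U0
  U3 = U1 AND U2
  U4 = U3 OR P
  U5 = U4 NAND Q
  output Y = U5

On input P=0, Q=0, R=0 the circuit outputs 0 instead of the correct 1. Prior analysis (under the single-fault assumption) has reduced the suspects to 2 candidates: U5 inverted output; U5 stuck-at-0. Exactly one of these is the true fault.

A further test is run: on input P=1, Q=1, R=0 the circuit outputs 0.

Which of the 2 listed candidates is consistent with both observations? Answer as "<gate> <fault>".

Evaluate each candidate on input P=1, Q=1, R=0:
  U5 inverted output: U0=0, U1=1, U2=1, U3=1, U4=1, U5=1 [inverted output] → 1 — eliminated
  U5 stuck-at-0: U0=0, U1=1, U2=1, U3=1, U4=1, U5=0 [stuck-at-0] → 0 — matches
Only U5 stuck-at-0 reproduces the observed 0.

U5 stuck-at-0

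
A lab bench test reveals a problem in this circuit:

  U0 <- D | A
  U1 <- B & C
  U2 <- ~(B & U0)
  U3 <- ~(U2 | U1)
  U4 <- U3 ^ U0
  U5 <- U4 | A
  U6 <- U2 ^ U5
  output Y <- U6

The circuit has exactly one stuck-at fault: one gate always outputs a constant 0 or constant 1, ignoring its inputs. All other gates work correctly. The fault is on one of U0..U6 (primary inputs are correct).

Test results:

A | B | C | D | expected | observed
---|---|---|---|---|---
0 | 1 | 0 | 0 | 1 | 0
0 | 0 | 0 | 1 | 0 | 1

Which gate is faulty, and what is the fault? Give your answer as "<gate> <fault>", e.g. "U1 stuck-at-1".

Fault-free values for test 1 (A=0, B=1, C=0, D=0): U0=0, U1=0, U2=1, U3=0, U4=0, U5=0, U6=1, giving Y=1. Observed 0.
Test 1: faults giving observed 0 are {U0 stuck-at-1, U3 stuck-at-1, U4 stuck-at-1, U5 stuck-at-1, U6 stuck-at-0}.
Test 2 (A=0, B=0, C=0, D=1): fault-free U0=1, U1=0, U2=1, U3=0, U4=1, U5=1, U6=0 → 0; observed 1. Eliminates U0 stuck-at-1, U4 stuck-at-1, U5 stuck-at-1, U6 stuck-at-0.
Only U3 stuck-at-1 is consistent with every test.

U3 stuck-at-1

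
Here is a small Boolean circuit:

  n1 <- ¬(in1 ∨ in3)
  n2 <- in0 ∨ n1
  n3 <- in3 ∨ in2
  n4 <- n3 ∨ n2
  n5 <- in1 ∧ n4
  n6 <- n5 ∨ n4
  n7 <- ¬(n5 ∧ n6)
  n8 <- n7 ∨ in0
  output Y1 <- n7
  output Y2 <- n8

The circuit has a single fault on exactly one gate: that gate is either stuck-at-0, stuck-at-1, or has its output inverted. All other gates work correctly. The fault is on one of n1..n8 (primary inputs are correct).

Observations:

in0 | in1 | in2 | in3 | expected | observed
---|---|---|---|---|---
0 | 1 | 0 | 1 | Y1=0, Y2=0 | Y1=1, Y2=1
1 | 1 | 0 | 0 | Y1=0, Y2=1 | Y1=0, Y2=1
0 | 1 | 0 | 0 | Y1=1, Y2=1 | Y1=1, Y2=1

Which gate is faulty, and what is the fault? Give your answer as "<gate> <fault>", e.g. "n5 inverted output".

n3 stuck-at-0

Fault-free values for test 1 (in0=0, in1=1, in2=0, in3=1): n1=0, n2=0, n3=1, n4=1, n5=1, n6=1, n7=0, n8=0, giving Y1=0, Y2=0. Observed Y1=1, Y2=1.
Test 1: faults giving observed Y1=1, Y2=1 are {n3 stuck-at-0, n3 inverted output, n4 stuck-at-0, n4 inverted output, n5 stuck-at-0, n5 inverted output, n6 stuck-at-0, n6 inverted output, n7 stuck-at-1, n7 inverted output}.
Test 2 (in0=1, in1=1, in2=0, in3=0): fault-free n1=0, n2=1, n3=0, n4=1, n5=1, n6=1, n7=0, n8=1 → Y1=0, Y2=1; observed Y1=0, Y2=1. Eliminates n4 stuck-at-0, n4 inverted output, n5 stuck-at-0, n5 inverted output, n6 stuck-at-0, n6 inverted output, n7 stuck-at-1, n7 inverted output.
Test 3 (in0=0, in1=1, in2=0, in3=0): fault-free n1=0, n2=0, n3=0, n4=0, n5=0, n6=0, n7=1, n8=1 → Y1=1, Y2=1; observed Y1=1, Y2=1. Eliminates n3 inverted output.
Only n3 stuck-at-0 is consistent with every test.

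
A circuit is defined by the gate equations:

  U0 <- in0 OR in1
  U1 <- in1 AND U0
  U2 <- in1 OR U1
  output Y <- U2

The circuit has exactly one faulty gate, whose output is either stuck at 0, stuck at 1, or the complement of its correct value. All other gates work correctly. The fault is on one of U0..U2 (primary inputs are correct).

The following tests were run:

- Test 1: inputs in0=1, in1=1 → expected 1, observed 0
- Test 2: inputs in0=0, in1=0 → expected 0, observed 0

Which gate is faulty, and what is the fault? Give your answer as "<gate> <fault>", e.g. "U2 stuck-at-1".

U2 stuck-at-0

Fault-free values for test 1 (in0=1, in1=1): U0=1, U1=1, U2=1, giving Y=1. Observed 0.
Test 1: faults giving observed 0 are {U2 stuck-at-0, U2 inverted output}.
Test 2 (in0=0, in1=0): fault-free U0=0, U1=0, U2=0 → 0; observed 0. Eliminates U2 inverted output.
Only U2 stuck-at-0 is consistent with every test.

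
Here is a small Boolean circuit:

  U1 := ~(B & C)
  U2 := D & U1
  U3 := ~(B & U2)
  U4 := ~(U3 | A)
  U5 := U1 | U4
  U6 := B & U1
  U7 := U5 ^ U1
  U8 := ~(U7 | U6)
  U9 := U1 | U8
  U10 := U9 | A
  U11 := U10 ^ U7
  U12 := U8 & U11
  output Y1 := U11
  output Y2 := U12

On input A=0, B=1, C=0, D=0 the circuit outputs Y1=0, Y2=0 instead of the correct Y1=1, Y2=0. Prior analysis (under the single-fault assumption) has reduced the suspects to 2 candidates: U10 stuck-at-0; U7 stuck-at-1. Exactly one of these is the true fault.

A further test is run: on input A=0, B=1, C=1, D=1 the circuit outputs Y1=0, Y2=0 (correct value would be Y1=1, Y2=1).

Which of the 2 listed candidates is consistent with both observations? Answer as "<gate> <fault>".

Evaluate each candidate on input A=0, B=1, C=1, D=1:
  U10 stuck-at-0: U1=0, U2=0, U3=1, U4=0, U5=0, U6=0, U7=0, U8=1, U9=1, U10=0 [stuck-at-0], U11=0, U12=0 → Y1=0, Y2=0 — matches
  U7 stuck-at-1: U1=0, U2=0, U3=1, U4=0, U5=0, U6=0, U7=1 [stuck-at-1], U8=0, U9=0, U10=0, U11=1, U12=0 → Y1=1, Y2=0 — eliminated
Only U10 stuck-at-0 reproduces the observed Y1=0, Y2=0.

U10 stuck-at-0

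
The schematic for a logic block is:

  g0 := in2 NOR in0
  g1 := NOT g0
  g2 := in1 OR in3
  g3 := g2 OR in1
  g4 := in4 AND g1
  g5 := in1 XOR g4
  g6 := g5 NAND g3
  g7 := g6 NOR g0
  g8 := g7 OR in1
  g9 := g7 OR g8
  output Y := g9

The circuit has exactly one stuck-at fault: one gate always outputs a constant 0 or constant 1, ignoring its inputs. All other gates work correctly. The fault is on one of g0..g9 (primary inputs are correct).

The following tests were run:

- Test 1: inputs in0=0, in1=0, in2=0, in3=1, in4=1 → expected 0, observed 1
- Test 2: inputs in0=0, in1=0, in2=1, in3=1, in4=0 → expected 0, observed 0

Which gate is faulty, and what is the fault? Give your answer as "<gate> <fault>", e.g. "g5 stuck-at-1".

Fault-free values for test 1 (in0=0, in1=0, in2=0, in3=1, in4=1): g0=1, g1=0, g2=1, g3=1, g4=0, g5=0, g6=1, g7=0, g8=0, g9=0, giving Y=0. Observed 1.
Test 1: faults giving observed 1 are {g0 stuck-at-0, g7 stuck-at-1, g8 stuck-at-1, g9 stuck-at-1}.
Test 2 (in0=0, in1=0, in2=1, in3=1, in4=0): fault-free g0=0, g1=1, g2=1, g3=1, g4=0, g5=0, g6=1, g7=0, g8=0, g9=0 → 0; observed 0. Eliminates g7 stuck-at-1, g8 stuck-at-1, g9 stuck-at-1.
Only g0 stuck-at-0 is consistent with every test.

g0 stuck-at-0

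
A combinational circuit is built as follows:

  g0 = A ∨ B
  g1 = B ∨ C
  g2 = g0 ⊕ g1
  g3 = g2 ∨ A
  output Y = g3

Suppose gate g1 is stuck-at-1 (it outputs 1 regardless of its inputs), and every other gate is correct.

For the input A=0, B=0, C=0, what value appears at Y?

Propagate with g1 forced: g0=0, g1=1 [stuck-at-1], g2=1, g3=1.
So Y = 1. (Without the fault it would be 0.)

1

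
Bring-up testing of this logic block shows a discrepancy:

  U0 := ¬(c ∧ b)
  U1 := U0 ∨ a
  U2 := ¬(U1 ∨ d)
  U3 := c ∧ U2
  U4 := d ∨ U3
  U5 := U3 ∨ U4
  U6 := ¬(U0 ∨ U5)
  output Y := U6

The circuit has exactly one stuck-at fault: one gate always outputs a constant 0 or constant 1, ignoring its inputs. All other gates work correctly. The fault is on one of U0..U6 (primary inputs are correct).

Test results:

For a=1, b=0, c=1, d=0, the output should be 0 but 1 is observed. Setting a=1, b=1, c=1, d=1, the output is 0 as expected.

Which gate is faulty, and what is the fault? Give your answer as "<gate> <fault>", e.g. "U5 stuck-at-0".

U0 stuck-at-0

Fault-free values for test 1 (a=1, b=0, c=1, d=0): U0=1, U1=1, U2=0, U3=0, U4=0, U5=0, U6=0, giving Y=0. Observed 1.
Test 1: faults giving observed 1 are {U0 stuck-at-0, U6 stuck-at-1}.
Test 2 (a=1, b=1, c=1, d=1): fault-free U0=0, U1=1, U2=0, U3=0, U4=1, U5=1, U6=0 → 0; observed 0. Eliminates U6 stuck-at-1.
Only U0 stuck-at-0 is consistent with every test.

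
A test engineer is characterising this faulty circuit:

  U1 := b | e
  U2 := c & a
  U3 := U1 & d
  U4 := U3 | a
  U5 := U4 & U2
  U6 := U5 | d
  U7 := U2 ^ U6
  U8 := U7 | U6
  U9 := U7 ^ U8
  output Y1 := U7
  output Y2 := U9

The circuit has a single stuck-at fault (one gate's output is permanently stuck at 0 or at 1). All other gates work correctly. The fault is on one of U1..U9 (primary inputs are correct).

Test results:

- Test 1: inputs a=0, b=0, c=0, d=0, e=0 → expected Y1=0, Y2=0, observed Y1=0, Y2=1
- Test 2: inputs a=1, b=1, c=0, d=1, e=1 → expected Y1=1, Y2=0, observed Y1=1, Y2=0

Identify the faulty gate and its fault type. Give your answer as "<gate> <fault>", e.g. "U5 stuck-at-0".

U8 stuck-at-1

Fault-free values for test 1 (a=0, b=0, c=0, d=0, e=0): U1=0, U2=0, U3=0, U4=0, U5=0, U6=0, U7=0, U8=0, U9=0, giving Y1=0, Y2=0. Observed Y1=0, Y2=1.
Test 1: faults giving observed Y1=0, Y2=1 are {U8 stuck-at-1, U9 stuck-at-1}.
Test 2 (a=1, b=1, c=0, d=1, e=1): fault-free U1=1, U2=0, U3=1, U4=1, U5=0, U6=1, U7=1, U8=1, U9=0 → Y1=1, Y2=0; observed Y1=1, Y2=0. Eliminates U9 stuck-at-1.
Only U8 stuck-at-1 is consistent with every test.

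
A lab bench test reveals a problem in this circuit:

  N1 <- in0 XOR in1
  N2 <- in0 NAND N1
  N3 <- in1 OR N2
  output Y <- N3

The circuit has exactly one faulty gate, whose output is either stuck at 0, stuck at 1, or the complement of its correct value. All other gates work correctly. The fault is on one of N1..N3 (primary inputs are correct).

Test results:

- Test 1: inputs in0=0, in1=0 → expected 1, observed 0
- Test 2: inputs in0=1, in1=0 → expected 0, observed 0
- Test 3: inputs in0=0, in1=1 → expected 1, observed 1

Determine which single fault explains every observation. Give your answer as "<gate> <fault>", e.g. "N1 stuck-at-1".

Fault-free values for test 1 (in0=0, in1=0): N1=0, N2=1, N3=1, giving Y=1. Observed 0.
Test 1: faults giving observed 0 are {N2 stuck-at-0, N2 inverted output, N3 stuck-at-0, N3 inverted output}.
Test 2 (in0=1, in1=0): fault-free N1=1, N2=0, N3=0 → 0; observed 0. Eliminates N2 inverted output, N3 inverted output.
Test 3 (in0=0, in1=1): fault-free N1=1, N2=1, N3=1 → 1; observed 1. Eliminates N3 stuck-at-0.
Only N2 stuck-at-0 is consistent with every test.

N2 stuck-at-0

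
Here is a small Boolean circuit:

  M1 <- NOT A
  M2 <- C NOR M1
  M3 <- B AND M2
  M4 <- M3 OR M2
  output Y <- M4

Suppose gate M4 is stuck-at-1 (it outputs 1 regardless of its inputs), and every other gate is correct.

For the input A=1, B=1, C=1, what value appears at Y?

Propagate with M4 forced: M1=0, M2=0, M3=0, M4=1 [stuck-at-1].
So Y = 1. (Without the fault it would be 0.)

1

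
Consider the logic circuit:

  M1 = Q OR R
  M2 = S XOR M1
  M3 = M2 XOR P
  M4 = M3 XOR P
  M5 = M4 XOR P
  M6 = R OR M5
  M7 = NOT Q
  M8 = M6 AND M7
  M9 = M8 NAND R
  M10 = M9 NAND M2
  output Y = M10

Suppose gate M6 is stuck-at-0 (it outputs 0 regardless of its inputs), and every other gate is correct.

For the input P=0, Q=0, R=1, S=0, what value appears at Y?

Propagate with M6 forced: M1=1, M2=1, M3=1, M4=1, M5=1, M6=0 [stuck-at-0], M7=1, M8=0, M9=1, M10=0.
So Y = 0. (Without the fault it would be 1.)

0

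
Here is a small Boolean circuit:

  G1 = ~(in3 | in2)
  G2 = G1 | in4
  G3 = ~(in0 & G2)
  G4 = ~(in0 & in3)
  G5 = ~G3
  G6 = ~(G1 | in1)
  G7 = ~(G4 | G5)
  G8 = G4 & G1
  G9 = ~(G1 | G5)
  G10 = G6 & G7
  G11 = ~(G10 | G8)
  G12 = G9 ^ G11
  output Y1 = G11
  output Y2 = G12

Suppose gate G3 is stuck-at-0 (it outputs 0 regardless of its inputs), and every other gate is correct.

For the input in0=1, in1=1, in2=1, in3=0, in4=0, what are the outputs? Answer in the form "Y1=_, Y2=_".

Propagate with G3 forced: G1=0, G2=0, G3=0 [stuck-at-0], G4=1, G5=1, G6=0, G7=0, G8=0, G9=0, G10=0, G11=1, G12=1.
So the outputs are Y1=1, Y2=1. (Without the fault they would be Y1=1, Y2=0.)

Y1=1, Y2=1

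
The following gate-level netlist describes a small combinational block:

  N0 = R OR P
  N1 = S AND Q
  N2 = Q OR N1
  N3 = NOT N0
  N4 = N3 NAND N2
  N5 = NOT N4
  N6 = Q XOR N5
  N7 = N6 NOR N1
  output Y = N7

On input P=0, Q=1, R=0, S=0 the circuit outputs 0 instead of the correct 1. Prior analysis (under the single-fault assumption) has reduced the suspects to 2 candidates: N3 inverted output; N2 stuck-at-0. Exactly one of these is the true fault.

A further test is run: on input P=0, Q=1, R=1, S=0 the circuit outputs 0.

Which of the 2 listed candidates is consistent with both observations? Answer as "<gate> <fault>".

N2 stuck-at-0

Evaluate each candidate on input P=0, Q=1, R=1, S=0:
  N3 inverted output: N0=1, N1=0, N2=1, N3=1 [inverted output], N4=0, N5=1, N6=0, N7=1 → 1 — eliminated
  N2 stuck-at-0: N0=1, N1=0, N2=0 [stuck-at-0], N3=0, N4=1, N5=0, N6=1, N7=0 → 0 — matches
Only N2 stuck-at-0 reproduces the observed 0.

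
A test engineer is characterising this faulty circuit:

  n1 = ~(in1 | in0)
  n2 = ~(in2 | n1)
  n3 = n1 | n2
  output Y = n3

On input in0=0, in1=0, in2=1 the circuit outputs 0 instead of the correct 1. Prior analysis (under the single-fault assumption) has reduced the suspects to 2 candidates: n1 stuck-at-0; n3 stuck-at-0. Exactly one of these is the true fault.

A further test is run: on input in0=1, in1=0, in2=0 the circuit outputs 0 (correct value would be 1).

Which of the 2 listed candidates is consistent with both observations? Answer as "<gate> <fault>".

Evaluate each candidate on input in0=1, in1=0, in2=0:
  n1 stuck-at-0: n1=0 [stuck-at-0], n2=1, n3=1 → 1 — eliminated
  n3 stuck-at-0: n1=0, n2=1, n3=0 [stuck-at-0] → 0 — matches
Only n3 stuck-at-0 reproduces the observed 0.

n3 stuck-at-0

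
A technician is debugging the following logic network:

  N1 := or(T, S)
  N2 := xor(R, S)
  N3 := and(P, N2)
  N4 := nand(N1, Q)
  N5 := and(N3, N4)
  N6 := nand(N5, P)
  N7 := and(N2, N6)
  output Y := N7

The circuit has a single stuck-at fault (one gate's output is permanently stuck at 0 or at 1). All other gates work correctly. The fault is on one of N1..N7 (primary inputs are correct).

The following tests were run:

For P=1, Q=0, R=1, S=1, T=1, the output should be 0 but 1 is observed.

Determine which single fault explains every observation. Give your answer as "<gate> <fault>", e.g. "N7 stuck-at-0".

Fault-free values for test 1 (P=1, Q=0, R=1, S=1, T=1): N1=1, N2=0, N3=0, N4=1, N5=0, N6=1, N7=0, giving Y=0. Observed 1.
Test 1: faults giving observed 1 are {N7 stuck-at-1}.
Only N7 stuck-at-1 is consistent with every test.

N7 stuck-at-1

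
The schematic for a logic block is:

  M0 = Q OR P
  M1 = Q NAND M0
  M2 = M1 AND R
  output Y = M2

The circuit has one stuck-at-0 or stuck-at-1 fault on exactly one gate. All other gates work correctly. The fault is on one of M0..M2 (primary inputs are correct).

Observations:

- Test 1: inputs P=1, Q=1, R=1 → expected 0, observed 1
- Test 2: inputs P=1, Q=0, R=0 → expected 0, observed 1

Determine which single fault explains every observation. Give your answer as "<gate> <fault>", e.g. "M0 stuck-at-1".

M2 stuck-at-1

Fault-free values for test 1 (P=1, Q=1, R=1): M0=1, M1=0, M2=0, giving Y=0. Observed 1.
Test 1: faults giving observed 1 are {M0 stuck-at-0, M1 stuck-at-1, M2 stuck-at-1}.
Test 2 (P=1, Q=0, R=0): fault-free M0=1, M1=1, M2=0 → 0; observed 1. Eliminates M0 stuck-at-0, M1 stuck-at-1.
Only M2 stuck-at-1 is consistent with every test.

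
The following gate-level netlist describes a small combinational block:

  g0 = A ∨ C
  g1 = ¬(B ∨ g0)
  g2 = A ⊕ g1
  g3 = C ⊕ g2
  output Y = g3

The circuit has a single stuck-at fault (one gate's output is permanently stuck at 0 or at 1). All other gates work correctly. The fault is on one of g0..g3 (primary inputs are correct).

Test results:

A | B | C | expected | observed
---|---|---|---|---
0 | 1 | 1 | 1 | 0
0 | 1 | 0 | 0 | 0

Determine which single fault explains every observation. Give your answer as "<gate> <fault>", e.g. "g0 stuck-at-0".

Fault-free values for test 1 (A=0, B=1, C=1): g0=1, g1=0, g2=0, g3=1, giving Y=1. Observed 0.
Test 1: faults giving observed 0 are {g1 stuck-at-1, g2 stuck-at-1, g3 stuck-at-0}.
Test 2 (A=0, B=1, C=0): fault-free g0=0, g1=0, g2=0, g3=0 → 0; observed 0. Eliminates g1 stuck-at-1, g2 stuck-at-1.
Only g3 stuck-at-0 is consistent with every test.

g3 stuck-at-0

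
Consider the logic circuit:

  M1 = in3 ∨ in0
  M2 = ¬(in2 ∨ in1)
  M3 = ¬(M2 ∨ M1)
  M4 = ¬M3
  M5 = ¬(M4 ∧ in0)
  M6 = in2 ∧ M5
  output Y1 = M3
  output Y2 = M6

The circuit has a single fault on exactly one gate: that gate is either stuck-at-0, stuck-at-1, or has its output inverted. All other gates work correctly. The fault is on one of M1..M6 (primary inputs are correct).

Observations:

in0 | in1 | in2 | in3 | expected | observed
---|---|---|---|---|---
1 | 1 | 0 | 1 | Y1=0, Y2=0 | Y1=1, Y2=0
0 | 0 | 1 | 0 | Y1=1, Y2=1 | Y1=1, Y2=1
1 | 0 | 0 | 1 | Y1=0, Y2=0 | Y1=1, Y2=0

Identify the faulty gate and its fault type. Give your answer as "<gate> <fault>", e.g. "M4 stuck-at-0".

Fault-free values for test 1 (in0=1, in1=1, in2=0, in3=1): M1=1, M2=0, M3=0, M4=1, M5=0, M6=0, giving Y1=0, Y2=0. Observed Y1=1, Y2=0.
Test 1: faults giving observed Y1=1, Y2=0 are {M1 stuck-at-0, M1 inverted output, M3 stuck-at-1, M3 inverted output}.
Test 2 (in0=0, in1=0, in2=1, in3=0): fault-free M1=0, M2=0, M3=1, M4=0, M5=1, M6=1 → Y1=1, Y2=1; observed Y1=1, Y2=1. Eliminates M1 inverted output, M3 inverted output.
Test 3 (in0=1, in1=0, in2=0, in3=1): fault-free M1=1, M2=1, M3=0, M4=1, M5=0, M6=0 → Y1=0, Y2=0; observed Y1=1, Y2=0. Eliminates M1 stuck-at-0.
Only M3 stuck-at-1 is consistent with every test.

M3 stuck-at-1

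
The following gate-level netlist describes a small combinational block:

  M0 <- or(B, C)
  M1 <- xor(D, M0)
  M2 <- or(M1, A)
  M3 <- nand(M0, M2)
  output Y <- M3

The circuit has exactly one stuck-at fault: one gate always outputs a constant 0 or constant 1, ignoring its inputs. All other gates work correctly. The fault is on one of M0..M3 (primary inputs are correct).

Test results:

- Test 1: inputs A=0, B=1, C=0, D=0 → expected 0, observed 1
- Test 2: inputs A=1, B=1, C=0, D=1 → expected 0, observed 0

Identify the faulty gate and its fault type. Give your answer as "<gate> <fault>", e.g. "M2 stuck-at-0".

Fault-free values for test 1 (A=0, B=1, C=0, D=0): M0=1, M1=1, M2=1, M3=0, giving Y=0. Observed 1.
Test 1: faults giving observed 1 are {M0 stuck-at-0, M1 stuck-at-0, M2 stuck-at-0, M3 stuck-at-1}.
Test 2 (A=1, B=1, C=0, D=1): fault-free M0=1, M1=0, M2=1, M3=0 → 0; observed 0. Eliminates M0 stuck-at-0, M2 stuck-at-0, M3 stuck-at-1.
Only M1 stuck-at-0 is consistent with every test.

M1 stuck-at-0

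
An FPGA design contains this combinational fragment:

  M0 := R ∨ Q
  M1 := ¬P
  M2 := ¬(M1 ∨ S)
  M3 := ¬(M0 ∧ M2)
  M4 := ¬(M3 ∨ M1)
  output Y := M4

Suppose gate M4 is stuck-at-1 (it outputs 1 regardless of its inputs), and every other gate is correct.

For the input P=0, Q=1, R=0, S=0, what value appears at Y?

1

Propagate with M4 forced: M0=1, M1=1, M2=0, M3=1, M4=1 [stuck-at-1].
So Y = 1. (Without the fault it would be 0.)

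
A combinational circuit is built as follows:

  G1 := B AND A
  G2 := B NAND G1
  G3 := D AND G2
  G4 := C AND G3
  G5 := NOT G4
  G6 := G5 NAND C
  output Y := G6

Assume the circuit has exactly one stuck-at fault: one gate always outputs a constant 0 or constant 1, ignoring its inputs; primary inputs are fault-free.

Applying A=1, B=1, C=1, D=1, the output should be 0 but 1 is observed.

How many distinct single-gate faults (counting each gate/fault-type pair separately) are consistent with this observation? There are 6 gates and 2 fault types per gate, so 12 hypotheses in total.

6

Fault-free: G1=1, G2=0, G3=0, G4=0, G5=1, G6=0 → 0. Observed 1.
  G1 stuck-at-0: output 1 ✓
  G1 stuck-at-1: output 0 ✗
  G2 stuck-at-0: output 0 ✗
  G2 stuck-at-1: output 1 ✓
  G3 stuck-at-0: output 0 ✗
  G3 stuck-at-1: output 1 ✓
  G4 stuck-at-0: output 0 ✗
  G4 stuck-at-1: output 1 ✓
  G5 stuck-at-0: output 1 ✓
  G5 stuck-at-1: output 0 ✗
  G6 stuck-at-0: output 0 ✗
  G6 stuck-at-1: output 1 ✓
Consistent faults: {G1 stuck-at-0, G2 stuck-at-1, G3 stuck-at-1, G4 stuck-at-1, G5 stuck-at-0, G6 stuck-at-1} — 6 in all.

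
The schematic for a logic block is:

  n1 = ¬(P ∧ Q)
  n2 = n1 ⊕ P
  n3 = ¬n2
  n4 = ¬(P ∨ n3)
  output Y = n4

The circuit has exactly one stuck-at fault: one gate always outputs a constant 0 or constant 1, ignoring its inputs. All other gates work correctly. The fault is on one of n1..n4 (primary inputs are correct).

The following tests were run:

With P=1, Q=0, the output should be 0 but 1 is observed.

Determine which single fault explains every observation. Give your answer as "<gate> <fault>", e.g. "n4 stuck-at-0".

n4 stuck-at-1

Fault-free values for test 1 (P=1, Q=0): n1=1, n2=0, n3=1, n4=0, giving Y=0. Observed 1.
Test 1: faults giving observed 1 are {n4 stuck-at-1}.
Only n4 stuck-at-1 is consistent with every test.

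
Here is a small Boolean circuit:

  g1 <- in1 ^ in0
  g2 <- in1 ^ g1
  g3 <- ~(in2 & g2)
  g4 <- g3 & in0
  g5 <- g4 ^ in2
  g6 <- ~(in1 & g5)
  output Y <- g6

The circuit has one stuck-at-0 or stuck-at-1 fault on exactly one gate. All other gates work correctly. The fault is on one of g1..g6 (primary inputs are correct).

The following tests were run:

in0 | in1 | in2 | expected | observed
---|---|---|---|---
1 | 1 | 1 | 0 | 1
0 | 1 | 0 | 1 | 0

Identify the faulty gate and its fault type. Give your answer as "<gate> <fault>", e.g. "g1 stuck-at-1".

g4 stuck-at-1

Fault-free values for test 1 (in0=1, in1=1, in2=1): g1=0, g2=1, g3=0, g4=0, g5=1, g6=0, giving Y=0. Observed 1.
Test 1: faults giving observed 1 are {g1 stuck-at-1, g2 stuck-at-0, g3 stuck-at-1, g4 stuck-at-1, g5 stuck-at-0, g6 stuck-at-1}.
Test 2 (in0=0, in1=1, in2=0): fault-free g1=1, g2=0, g3=1, g4=0, g5=0, g6=1 → 1; observed 0. Eliminates g1 stuck-at-1, g2 stuck-at-0, g3 stuck-at-1, g5 stuck-at-0, g6 stuck-at-1.
Only g4 stuck-at-1 is consistent with every test.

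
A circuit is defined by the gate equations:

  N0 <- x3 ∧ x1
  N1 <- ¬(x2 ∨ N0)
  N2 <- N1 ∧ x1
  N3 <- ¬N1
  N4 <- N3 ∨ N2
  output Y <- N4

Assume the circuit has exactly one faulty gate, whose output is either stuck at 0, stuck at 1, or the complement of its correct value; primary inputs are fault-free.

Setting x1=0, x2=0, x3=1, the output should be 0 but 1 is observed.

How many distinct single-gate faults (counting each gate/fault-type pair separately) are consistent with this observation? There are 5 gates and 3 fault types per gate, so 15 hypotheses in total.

10

Fault-free: N0=0, N1=1, N2=0, N3=0, N4=0 → 0. Observed 1.
  N0: stuck-at-1, inverted output ✓; others ✗
  N1: stuck-at-0, inverted output ✓; others ✗
  N2: stuck-at-1, inverted output ✓; others ✗
  N3: stuck-at-1, inverted output ✓; others ✗
  N4: stuck-at-1, inverted output ✓; others ✗
Consistent faults: {N0 stuck-at-1, N0 inverted output, N1 stuck-at-0, N1 inverted output, N2 stuck-at-1, N2 inverted output, N3 stuck-at-1, N3 inverted output, N4 stuck-at-1, N4 inverted output} — 10 in all.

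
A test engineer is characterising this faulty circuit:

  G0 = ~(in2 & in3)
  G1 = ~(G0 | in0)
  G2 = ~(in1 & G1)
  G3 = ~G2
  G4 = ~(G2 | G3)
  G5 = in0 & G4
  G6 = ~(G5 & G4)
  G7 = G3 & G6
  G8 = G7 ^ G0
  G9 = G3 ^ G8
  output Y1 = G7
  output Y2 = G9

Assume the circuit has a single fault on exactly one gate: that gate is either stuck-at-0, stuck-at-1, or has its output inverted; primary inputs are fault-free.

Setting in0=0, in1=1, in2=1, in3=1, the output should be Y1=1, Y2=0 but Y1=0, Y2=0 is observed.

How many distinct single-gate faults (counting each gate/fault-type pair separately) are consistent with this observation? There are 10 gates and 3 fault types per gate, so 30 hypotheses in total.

Fault-free: G0=0, G1=1, G2=0, G3=1, G4=0, G5=0, G6=1, G7=1, G8=1, G9=0 → Y1=1, Y2=0. Observed Y1=0, Y2=0.
  G0: none of the 3 fault types match ✗
  G1: stuck-at-0, inverted output ✓; others ✗
  G2: stuck-at-1, inverted output ✓; others ✗
  G3: stuck-at-0, inverted output ✓; others ✗
  G4: none of the 3 fault types match ✗
  G5: none of the 3 fault types match ✗
  G6: none of the 3 fault types match ✗
  G7: none of the 3 fault types match ✗
  G8: none of the 3 fault types match ✗
  G9: none of the 3 fault types match ✗
Consistent faults: {G1 stuck-at-0, G1 inverted output, G2 stuck-at-1, G2 inverted output, G3 stuck-at-0, G3 inverted output} — 6 in all.

6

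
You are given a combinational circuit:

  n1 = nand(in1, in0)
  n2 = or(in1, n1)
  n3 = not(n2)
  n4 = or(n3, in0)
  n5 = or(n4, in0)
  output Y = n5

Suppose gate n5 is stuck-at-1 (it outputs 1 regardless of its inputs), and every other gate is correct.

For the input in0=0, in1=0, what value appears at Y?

1

Propagate with n5 forced: n1=1, n2=1, n3=0, n4=0, n5=1 [stuck-at-1].
So Y = 1. (Without the fault it would be 0.)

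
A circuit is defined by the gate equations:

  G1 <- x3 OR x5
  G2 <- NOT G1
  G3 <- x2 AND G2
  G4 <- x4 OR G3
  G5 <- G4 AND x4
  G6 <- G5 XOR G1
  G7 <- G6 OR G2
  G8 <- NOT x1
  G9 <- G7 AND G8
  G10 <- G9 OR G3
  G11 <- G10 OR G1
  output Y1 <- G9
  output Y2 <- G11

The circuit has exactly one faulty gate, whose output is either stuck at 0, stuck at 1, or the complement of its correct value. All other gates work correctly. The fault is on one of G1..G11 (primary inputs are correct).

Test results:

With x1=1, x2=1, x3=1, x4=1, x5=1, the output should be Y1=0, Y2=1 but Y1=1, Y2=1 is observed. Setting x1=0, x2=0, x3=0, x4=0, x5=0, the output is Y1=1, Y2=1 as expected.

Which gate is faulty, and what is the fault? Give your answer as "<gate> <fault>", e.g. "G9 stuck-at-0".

Fault-free values for test 1 (x1=1, x2=1, x3=1, x4=1, x5=1): G1=1, G2=0, G3=0, G4=1, G5=1, G6=0, G7=0, G8=0, G9=0, G10=0, G11=1, giving Y1=0, Y2=1. Observed Y1=1, Y2=1.
Test 1: faults giving observed Y1=1, Y2=1 are {G9 stuck-at-1, G9 inverted output}.
Test 2 (x1=0, x2=0, x3=0, x4=0, x5=0): fault-free G1=0, G2=1, G3=0, G4=0, G5=0, G6=0, G7=1, G8=1, G9=1, G10=1, G11=1 → Y1=1, Y2=1; observed Y1=1, Y2=1. Eliminates G9 inverted output.
Only G9 stuck-at-1 is consistent with every test.

G9 stuck-at-1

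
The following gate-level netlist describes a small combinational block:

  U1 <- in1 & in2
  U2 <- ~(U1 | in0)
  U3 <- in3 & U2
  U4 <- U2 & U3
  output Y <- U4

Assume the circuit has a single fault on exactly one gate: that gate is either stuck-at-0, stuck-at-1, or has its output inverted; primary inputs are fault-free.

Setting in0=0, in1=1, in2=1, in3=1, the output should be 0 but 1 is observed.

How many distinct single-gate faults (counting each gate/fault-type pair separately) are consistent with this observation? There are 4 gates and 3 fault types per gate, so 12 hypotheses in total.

Fault-free: U1=1, U2=0, U3=0, U4=0 → 0. Observed 1.
  U1 stuck-at-0: output 1 ✓
  U1 stuck-at-1: output 0 ✗
  U1 inverted output: output 1 ✓
  U2 stuck-at-0: output 0 ✗
  U2 stuck-at-1: output 1 ✓
  U2 inverted output: output 1 ✓
  U3 stuck-at-0: output 0 ✗
  U3 stuck-at-1: output 0 ✗
  U3 inverted output: output 0 ✗
  U4 stuck-at-0: output 0 ✗
  U4 stuck-at-1: output 1 ✓
  U4 inverted output: output 1 ✓
Consistent faults: {U1 stuck-at-0, U1 inverted output, U2 stuck-at-1, U2 inverted output, U4 stuck-at-1, U4 inverted output} — 6 in all.

6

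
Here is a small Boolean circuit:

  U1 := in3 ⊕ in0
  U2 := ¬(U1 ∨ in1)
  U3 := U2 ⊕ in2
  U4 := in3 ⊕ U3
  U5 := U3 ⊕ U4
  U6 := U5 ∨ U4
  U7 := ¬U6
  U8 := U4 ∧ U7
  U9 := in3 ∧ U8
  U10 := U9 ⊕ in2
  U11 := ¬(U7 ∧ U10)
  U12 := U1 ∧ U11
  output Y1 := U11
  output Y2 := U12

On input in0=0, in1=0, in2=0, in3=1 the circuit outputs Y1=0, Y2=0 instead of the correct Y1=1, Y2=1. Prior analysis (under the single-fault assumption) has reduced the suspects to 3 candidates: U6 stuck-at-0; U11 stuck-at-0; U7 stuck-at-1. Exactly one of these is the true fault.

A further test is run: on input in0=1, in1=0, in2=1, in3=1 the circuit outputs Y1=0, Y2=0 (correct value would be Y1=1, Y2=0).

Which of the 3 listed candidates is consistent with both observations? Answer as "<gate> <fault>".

Evaluate each candidate on input in0=1, in1=0, in2=1, in3=1:
  U6 stuck-at-0: U1=0, U2=1, U3=0, U4=1, U5=1, U6=0 [stuck-at-0], U7=1, U8=1, U9=1, U10=0, U11=1, U12=0 → Y1=1, Y2=0 — eliminated
  U11 stuck-at-0: U1=0, U2=1, U3=0, U4=1, U5=1, U6=1, U7=0, U8=0, U9=0, U10=1, U11=0 [stuck-at-0], U12=0 → Y1=0, Y2=0 — matches
  U7 stuck-at-1: U1=0, U2=1, U3=0, U4=1, U5=1, U6=1, U7=1 [stuck-at-1], U8=1, U9=1, U10=0, U11=1, U12=0 → Y1=1, Y2=0 — eliminated
Only U11 stuck-at-0 reproduces the observed Y1=0, Y2=0.

U11 stuck-at-0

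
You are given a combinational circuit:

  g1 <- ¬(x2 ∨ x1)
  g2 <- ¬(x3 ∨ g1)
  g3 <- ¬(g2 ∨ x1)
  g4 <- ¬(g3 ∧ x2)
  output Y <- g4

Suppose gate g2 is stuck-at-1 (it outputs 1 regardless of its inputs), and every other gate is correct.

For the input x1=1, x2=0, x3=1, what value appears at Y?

Propagate with g2 forced: g1=0, g2=1 [stuck-at-1], g3=0, g4=1.
So Y = 1. (Same as the fault-free value — the fault is masked on this input.)

1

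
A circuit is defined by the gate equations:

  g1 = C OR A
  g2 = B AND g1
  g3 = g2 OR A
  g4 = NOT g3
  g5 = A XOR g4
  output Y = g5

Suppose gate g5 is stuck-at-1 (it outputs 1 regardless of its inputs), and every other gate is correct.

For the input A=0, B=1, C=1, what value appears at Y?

1

Propagate with g5 forced: g1=1, g2=1, g3=1, g4=0, g5=1 [stuck-at-1].
So Y = 1. (Without the fault it would be 0.)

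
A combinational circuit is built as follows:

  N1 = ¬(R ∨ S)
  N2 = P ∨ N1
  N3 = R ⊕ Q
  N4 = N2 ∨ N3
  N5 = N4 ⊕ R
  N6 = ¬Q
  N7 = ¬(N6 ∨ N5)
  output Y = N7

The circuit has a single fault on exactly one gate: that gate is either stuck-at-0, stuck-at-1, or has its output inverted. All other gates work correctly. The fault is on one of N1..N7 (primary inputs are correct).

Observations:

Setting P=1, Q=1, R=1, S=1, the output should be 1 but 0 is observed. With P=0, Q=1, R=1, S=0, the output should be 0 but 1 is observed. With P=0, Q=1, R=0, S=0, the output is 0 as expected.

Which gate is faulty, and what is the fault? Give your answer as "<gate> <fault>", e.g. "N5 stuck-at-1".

Fault-free values for test 1 (P=1, Q=1, R=1, S=1): N1=0, N2=1, N3=0, N4=1, N5=0, N6=0, N7=1, giving Y=1. Observed 0.
Test 1: faults giving observed 0 are {N2 stuck-at-0, N2 inverted output, N4 stuck-at-0, N4 inverted output, N5 stuck-at-1, N5 inverted output, N6 stuck-at-1, N6 inverted output, N7 stuck-at-0, N7 inverted output}.
Test 2 (P=0, Q=1, R=1, S=0): fault-free N1=0, N2=0, N3=0, N4=0, N5=1, N6=0, N7=0 → 0; observed 1. Eliminates N2 stuck-at-0, N4 stuck-at-0, N5 stuck-at-1, N6 stuck-at-1, N6 inverted output, N7 stuck-at-0.
Test 3 (P=0, Q=1, R=0, S=0): fault-free N1=1, N2=1, N3=1, N4=1, N5=1, N6=0, N7=0 → 0; observed 0. Eliminates N4 inverted output, N5 inverted output, N7 inverted output.
Only N2 inverted output is consistent with every test.

N2 inverted output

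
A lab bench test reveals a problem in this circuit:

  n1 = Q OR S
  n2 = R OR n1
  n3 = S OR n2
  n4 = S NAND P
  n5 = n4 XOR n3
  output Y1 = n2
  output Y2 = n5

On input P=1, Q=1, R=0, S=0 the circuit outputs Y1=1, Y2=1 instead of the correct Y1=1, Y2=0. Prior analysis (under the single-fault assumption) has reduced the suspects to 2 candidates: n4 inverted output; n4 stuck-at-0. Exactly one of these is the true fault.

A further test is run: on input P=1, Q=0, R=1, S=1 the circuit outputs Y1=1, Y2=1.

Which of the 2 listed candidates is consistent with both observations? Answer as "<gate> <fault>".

Evaluate each candidate on input P=1, Q=0, R=1, S=1:
  n4 inverted output: n1=1, n2=1, n3=1, n4=1 [inverted output], n5=0 → Y1=1, Y2=0 — eliminated
  n4 stuck-at-0: n1=1, n2=1, n3=1, n4=0 [stuck-at-0], n5=1 → Y1=1, Y2=1 — matches
Only n4 stuck-at-0 reproduces the observed Y1=1, Y2=1.

n4 stuck-at-0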